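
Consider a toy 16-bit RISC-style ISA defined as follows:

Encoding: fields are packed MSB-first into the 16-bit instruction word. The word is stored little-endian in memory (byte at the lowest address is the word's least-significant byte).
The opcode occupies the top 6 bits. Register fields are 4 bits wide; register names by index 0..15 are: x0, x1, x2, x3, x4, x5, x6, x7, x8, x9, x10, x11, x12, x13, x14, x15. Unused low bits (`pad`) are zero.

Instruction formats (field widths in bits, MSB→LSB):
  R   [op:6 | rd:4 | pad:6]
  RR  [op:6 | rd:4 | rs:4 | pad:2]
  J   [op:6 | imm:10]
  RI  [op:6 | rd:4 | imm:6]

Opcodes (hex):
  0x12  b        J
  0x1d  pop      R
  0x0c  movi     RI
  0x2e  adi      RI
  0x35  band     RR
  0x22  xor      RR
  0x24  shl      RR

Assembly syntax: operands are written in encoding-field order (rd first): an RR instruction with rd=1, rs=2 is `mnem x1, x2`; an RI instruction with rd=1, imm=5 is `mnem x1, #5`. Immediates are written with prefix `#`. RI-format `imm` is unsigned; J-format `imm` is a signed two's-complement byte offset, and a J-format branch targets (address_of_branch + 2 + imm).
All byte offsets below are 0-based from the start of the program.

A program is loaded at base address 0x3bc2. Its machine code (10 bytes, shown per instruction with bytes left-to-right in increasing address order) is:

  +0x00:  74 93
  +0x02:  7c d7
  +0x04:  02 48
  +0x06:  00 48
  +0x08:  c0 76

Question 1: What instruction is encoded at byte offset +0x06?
b #0

[06] 00 48 → 0x4800
  opcode bits[15:10]=0x12: b/J
  [9:0] imm=0 = #0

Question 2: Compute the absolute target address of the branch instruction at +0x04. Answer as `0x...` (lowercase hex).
0x3bca

@+04  little-endian(02 48) = 0x4802
  opcode bits[15:10]=0x12: b/J
  imm@[9:0]=0x2 ⇒ #2
  target = base 0x3bc2 + off 0x04 + 2 + imm 2 = 0x3bca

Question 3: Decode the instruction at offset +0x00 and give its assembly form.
shl x13, x13

[00] 74 93 → 0x9374
  op=0x9374>>10=0x24 ⇒ shl (RR)
  [9:6] rd=13 = x13
  [5:2] rs=13 = x13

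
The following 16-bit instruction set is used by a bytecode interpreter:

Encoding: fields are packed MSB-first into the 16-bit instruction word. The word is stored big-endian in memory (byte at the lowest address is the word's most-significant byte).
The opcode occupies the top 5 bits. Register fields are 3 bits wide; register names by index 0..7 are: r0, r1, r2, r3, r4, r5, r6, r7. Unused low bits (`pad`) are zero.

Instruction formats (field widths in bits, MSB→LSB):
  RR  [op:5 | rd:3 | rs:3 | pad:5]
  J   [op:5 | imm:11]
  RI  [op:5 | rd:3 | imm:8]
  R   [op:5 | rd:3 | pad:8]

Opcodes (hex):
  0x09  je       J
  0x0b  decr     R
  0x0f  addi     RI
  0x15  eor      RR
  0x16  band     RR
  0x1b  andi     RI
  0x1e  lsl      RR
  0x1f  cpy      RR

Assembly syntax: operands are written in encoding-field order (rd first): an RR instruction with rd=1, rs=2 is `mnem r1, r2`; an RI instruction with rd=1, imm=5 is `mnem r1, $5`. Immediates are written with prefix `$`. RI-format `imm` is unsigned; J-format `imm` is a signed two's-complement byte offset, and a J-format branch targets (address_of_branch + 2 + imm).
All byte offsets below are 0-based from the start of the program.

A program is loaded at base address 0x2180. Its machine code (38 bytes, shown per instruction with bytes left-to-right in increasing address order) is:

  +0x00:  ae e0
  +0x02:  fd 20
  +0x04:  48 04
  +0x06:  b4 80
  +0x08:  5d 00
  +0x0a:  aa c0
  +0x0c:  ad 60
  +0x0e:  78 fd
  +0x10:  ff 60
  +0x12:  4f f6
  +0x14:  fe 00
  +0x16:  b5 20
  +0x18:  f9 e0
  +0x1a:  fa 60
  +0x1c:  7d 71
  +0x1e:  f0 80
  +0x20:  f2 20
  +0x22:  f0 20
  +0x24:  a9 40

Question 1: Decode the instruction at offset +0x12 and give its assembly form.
off 0x12: read 4f f6 as big → 0x4ff6
  op=0x4ff6>>11=0x9 ⇒ je (J)
  imm: (w>>0)&0x7ff=0x7f6 (s11→-10) → $-10

je $-10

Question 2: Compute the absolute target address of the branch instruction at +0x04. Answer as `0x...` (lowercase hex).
0x218a

off 0x04: read 48 04 as big → 0x4804
  top 5b → 0x9 → je [J]
  imm: (w>>0)&0x7ff=0x4 → $4
  target = base 0x2180 + off 0x04 + 2 + imm 4 = 0x218a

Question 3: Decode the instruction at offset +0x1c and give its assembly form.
+0x1c: 7d 71 ⇒ word 0x7d71 (big)
  opcode bits[15:11]=0xf: addi/RI
  rd: (w>>8)&0x7=0x5 → r5
  imm: (w>>0)&0xff=0x71 → $113

addi r5, $113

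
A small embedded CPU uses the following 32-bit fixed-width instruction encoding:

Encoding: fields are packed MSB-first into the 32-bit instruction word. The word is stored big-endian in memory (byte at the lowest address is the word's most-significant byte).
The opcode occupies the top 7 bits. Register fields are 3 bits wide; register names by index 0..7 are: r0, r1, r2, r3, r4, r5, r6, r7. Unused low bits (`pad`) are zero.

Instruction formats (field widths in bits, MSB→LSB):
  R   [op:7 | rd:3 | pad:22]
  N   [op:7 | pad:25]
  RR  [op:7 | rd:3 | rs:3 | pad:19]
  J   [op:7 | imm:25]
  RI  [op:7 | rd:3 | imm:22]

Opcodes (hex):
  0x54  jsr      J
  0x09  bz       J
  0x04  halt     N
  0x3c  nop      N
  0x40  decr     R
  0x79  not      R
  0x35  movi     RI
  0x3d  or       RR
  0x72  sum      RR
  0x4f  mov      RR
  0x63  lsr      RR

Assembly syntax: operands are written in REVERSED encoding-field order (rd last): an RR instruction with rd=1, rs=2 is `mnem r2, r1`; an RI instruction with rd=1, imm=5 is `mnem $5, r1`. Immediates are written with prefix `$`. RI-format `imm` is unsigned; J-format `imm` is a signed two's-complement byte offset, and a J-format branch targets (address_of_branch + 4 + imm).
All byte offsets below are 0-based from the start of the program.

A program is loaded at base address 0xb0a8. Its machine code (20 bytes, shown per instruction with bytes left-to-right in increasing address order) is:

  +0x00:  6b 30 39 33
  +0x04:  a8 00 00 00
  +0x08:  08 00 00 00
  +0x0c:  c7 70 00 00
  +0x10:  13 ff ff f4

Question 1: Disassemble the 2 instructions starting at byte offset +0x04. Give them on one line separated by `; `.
@+04  big-endian(a8 00 00 00) = 0xa8000000
  opcode bits[31:25]=0x54: jsr/J
  imm: (w>>0)&0x1ffffff=0x0 → $0
@+08  big-endian(08 00 00 00) = 0x08000000
  opcode bits[31:25]=0x4: halt/N

jsr $0; halt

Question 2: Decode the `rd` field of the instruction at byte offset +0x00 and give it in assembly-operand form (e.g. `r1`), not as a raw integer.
@+00  big-endian(6b 30 39 33) = 0x6b303933
  op=0x6b303933>>25=0x35 ⇒ movi (RI)
  rd@[24:22]=0x4 ⇒ r4
  imm@[21:0]=0x303933 ⇒ $3160371

r4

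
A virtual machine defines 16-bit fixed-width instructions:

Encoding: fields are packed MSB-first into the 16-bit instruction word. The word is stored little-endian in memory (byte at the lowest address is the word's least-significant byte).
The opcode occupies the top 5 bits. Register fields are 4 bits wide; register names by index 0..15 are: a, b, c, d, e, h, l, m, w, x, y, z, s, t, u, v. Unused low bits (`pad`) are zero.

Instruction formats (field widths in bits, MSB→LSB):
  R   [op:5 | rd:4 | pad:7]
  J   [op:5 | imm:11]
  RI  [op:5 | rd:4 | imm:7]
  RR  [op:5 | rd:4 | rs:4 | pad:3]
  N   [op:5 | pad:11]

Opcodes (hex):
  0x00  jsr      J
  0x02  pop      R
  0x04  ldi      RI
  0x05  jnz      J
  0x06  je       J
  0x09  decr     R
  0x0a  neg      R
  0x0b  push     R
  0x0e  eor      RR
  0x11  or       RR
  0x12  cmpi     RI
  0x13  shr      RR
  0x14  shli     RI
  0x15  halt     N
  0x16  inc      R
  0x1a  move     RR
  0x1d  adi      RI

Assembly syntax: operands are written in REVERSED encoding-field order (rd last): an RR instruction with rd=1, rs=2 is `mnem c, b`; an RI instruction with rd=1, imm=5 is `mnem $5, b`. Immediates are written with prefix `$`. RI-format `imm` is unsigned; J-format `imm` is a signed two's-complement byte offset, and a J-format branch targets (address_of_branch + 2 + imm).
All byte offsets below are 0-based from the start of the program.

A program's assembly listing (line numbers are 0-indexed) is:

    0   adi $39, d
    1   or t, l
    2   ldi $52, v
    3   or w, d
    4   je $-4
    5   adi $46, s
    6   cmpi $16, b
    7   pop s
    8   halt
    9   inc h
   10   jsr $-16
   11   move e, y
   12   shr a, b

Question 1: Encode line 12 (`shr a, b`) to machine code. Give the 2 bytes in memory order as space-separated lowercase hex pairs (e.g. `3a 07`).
L12: shr op=0x13:5|rd=1:4|rs=0:4|pad=0:3 ⇒ 0x9880 ⇒ little 80 98

80 98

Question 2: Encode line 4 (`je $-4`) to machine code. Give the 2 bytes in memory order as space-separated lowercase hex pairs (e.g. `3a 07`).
line 4 (je): pack op=0x6:5|imm=-4:11 = 0x37fc; little→ fc 37

fc 37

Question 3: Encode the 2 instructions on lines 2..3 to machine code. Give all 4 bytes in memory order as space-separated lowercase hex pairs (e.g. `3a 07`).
line 2 (ldi): pack op=0x4:5|rd=15:4|imm=52:7 = 0x27b4; little→ b4 27
line 3 (or): pack op=0x11:5|rd=3:4|rs=8:4|pad=0:3 = 0x89c0; little→ c0 89

b4 27 c0 89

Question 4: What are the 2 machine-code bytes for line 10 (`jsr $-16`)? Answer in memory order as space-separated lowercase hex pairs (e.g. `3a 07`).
line 10 (jsr): pack op=0x0:5|imm=-16:11 = 0x07f0; little→ f0 07

f0 07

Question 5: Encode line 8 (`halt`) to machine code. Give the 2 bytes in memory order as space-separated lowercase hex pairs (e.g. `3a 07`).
00 a8

L8: halt op=0x15:5|pad=0:11 ⇒ 0xa800 ⇒ little 00 a8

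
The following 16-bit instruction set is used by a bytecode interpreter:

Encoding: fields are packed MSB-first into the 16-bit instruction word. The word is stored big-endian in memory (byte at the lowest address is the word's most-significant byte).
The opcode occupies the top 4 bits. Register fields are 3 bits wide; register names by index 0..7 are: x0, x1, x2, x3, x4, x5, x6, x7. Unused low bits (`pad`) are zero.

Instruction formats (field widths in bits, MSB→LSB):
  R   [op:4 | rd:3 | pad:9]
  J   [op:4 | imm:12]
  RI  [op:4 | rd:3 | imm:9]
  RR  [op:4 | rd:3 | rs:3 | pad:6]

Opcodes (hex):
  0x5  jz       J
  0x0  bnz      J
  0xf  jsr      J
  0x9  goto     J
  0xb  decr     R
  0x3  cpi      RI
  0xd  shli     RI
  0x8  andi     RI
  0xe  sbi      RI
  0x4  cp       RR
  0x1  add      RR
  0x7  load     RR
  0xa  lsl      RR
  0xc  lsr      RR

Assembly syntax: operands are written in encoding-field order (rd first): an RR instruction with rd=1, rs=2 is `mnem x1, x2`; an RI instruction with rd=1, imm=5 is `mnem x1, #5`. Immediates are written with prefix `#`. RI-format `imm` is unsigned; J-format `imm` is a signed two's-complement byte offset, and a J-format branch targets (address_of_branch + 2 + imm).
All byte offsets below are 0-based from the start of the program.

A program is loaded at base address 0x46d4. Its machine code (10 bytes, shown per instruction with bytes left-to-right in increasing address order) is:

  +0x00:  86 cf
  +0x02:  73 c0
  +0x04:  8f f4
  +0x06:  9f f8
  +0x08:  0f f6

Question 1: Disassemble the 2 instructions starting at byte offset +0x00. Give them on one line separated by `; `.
andi x3, #207; load x1, x7

+0x00: 86 cf ⇒ word 0x86cf (big)
  opcode bits[15:12]=0x8: andi/RI
  rd@[11:9]=0x3 ⇒ x3
  imm@[8:0]=0xcf ⇒ #207
+0x02: 73 c0 ⇒ word 0x73c0 (big)
  opcode bits[15:12]=0x7: load/RR
  rd@[11:9]=0x1 ⇒ x1
  rs@[8:6]=0x7 ⇒ x7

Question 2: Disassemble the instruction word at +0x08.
bnz #-10

+0x08: 0f f6 ⇒ word 0x0ff6 (big)
  op=0x0ff6>>12=0x0 ⇒ bnz (J)
  imm: (w>>0)&0xfff=0xff6 (s12→-10) → #-10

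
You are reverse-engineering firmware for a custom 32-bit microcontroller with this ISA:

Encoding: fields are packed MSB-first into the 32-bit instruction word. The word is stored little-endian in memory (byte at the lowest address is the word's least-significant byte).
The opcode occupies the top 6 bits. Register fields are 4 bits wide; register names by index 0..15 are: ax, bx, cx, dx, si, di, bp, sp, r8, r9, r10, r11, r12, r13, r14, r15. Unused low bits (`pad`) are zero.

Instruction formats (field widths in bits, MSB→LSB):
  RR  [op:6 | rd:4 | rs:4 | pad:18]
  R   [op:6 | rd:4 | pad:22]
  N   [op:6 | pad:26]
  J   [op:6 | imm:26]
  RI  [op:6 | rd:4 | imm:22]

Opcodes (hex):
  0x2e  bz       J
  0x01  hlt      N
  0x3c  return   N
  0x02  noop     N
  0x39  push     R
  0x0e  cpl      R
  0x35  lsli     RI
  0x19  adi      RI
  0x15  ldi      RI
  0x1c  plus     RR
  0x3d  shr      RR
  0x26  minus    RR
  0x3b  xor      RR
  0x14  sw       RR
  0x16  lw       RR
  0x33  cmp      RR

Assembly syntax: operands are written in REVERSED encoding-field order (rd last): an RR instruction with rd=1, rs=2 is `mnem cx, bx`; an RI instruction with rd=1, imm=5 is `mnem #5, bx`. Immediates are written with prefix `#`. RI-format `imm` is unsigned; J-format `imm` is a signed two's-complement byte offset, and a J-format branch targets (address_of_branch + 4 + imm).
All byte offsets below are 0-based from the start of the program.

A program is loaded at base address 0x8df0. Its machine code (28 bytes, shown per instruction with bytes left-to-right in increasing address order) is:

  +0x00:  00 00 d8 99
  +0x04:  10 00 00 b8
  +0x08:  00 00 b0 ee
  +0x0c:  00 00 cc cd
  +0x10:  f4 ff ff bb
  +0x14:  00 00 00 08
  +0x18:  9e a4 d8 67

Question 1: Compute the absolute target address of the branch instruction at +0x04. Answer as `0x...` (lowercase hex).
0x8e08

off 0x04: read 10 00 00 b8 as little → 0xb8000010
  op=0xb8000010>>26=0x2e ⇒ bz (J)
  imm: (w>>0)&0x3ffffff=0x10 → #16
  target = base 0x8df0 + off 0x04 + 4 + imm 16 = 0x8e08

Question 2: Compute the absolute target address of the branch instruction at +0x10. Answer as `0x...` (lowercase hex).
0x8df8

[10] f4 ff ff bb → 0xbbfffff4
  op=0xbbfffff4>>26=0x2e ⇒ bz (J)
  imm: (w>>0)&0x3ffffff=0x3fffff4 (s26→-12) → #-12
  target = base 0x8df0 + off 0x10 + 4 + imm -12 = 0x8df8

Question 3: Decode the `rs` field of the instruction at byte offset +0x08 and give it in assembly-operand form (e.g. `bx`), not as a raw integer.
r12

off 0x08: read 00 00 b0 ee as little → 0xeeb00000
  op=0xeeb00000>>26=0x3b ⇒ xor (RR)
  rd: (w>>22)&0xf=0xa → r10
  rs: (w>>18)&0xf=0xc → r12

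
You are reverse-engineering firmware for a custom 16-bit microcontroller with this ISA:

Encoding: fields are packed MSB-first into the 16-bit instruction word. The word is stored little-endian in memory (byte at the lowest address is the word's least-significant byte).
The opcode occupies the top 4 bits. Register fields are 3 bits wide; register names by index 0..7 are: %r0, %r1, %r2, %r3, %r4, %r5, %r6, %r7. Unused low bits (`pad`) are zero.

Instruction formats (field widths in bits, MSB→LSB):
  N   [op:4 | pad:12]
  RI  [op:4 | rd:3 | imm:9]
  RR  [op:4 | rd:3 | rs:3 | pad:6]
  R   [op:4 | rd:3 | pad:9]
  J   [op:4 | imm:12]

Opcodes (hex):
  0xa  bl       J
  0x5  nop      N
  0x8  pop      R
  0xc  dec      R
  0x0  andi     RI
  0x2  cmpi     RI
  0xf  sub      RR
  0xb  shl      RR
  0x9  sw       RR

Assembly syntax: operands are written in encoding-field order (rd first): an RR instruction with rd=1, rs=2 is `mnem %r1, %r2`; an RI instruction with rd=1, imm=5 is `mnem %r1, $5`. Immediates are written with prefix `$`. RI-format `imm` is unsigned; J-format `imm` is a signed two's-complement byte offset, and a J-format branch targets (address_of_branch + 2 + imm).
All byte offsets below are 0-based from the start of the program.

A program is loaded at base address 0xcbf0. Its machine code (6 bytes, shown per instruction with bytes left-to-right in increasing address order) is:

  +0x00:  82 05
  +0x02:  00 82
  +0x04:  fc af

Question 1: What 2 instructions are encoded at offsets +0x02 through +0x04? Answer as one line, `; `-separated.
pop %r1; bl $-4

[02] 00 82 → 0x8200
  op=0x8200>>12=0x8 ⇒ pop (R)
  rd: (w>>9)&0x7=0x1 → %r1
[04] fc af → 0xaffc
  op=0xaffc>>12=0xa ⇒ bl (J)
  imm: (w>>0)&0xfff=0xffc (s12→-4) → $-4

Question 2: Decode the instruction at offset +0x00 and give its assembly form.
andi %r2, $386

[00] 82 05 → 0x0582
  top 4b → 0x0 → andi [RI]
  rd: (w>>9)&0x7=0x2 → %r2
  imm: (w>>0)&0x1ff=0x182 → $386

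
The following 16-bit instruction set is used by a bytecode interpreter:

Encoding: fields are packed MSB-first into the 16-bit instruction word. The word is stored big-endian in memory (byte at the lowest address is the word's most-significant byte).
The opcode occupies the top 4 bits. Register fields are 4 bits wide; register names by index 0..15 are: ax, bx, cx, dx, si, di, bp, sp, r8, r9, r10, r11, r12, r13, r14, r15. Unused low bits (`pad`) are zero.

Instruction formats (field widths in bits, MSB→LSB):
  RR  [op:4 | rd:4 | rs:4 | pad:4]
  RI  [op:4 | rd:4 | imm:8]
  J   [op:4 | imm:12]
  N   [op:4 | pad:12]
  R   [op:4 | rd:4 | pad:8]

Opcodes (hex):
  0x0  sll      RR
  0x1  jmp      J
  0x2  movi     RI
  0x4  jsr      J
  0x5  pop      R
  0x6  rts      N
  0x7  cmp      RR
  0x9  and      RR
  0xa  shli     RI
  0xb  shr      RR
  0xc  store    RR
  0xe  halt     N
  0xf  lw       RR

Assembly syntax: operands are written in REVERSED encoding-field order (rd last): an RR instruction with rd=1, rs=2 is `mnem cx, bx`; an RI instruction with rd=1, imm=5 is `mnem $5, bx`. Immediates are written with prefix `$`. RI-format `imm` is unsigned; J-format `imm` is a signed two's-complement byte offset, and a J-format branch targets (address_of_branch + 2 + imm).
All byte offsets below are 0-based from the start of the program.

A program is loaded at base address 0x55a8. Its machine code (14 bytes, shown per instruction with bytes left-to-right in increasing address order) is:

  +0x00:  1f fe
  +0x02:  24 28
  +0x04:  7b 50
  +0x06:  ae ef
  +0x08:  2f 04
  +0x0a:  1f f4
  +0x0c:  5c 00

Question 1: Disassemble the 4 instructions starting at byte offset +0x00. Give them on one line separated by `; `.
jmp $-2; movi $40, si; cmp di, r11; shli $239, r14

[00] 1f fe → 0x1ffe
  opcode bits[15:12]=0x1: jmp/J
  imm@[11:0]=0xffe (s12→-2) ⇒ $-2
[02] 24 28 → 0x2428
  opcode bits[15:12]=0x2: movi/RI
  rd@[11:8]=0x4 ⇒ si
  imm@[7:0]=0x28 ⇒ $40
[04] 7b 50 → 0x7b50
  opcode bits[15:12]=0x7: cmp/RR
  rd@[11:8]=0xb ⇒ r11
  rs@[7:4]=0x5 ⇒ di
[06] ae ef → 0xaeef
  opcode bits[15:12]=0xa: shli/RI
  rd@[11:8]=0xe ⇒ r14
  imm@[7:0]=0xef ⇒ $239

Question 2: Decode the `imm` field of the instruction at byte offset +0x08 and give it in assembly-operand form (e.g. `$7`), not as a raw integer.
off 0x08: read 2f 04 as big → 0x2f04
  top 4b → 0x2 → movi [RI]
  [11:8] rd=15 = r15
  [7:0] imm=4 = $4

$4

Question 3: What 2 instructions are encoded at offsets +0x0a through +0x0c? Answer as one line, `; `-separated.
jmp $-12; pop r12

@+0a  big-endian(1f f4) = 0x1ff4
  opcode bits[15:12]=0x1: jmp/J
  imm: (w>>0)&0xfff=0xff4 (s12→-12) → $-12
@+0c  big-endian(5c 00) = 0x5c00
  opcode bits[15:12]=0x5: pop/R
  rd: (w>>8)&0xf=0xc → r12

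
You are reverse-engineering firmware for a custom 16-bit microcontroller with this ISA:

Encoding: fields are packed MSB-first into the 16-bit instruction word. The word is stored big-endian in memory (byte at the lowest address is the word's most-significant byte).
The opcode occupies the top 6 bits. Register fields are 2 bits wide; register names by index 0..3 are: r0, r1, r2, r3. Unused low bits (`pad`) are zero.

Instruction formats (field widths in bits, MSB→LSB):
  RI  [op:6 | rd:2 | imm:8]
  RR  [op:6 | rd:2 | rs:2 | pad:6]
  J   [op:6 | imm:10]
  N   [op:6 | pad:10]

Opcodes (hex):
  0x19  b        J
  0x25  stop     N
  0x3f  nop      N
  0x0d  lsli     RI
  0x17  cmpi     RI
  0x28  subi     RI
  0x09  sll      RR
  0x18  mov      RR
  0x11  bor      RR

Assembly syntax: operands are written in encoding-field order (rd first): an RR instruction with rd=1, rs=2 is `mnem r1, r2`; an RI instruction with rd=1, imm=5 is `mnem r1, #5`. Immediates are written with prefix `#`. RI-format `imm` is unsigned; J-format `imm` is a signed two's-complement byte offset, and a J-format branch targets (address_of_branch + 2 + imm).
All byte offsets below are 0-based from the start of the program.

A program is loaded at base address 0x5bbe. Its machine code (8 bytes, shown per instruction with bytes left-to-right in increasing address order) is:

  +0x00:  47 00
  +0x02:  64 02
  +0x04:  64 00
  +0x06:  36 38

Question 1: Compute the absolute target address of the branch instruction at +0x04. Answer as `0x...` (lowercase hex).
0x5bc4

off 0x04: read 64 00 as big → 0x6400
  top 6b → 0x19 → b [J]
  imm@[9:0]=0x0 ⇒ #0
  target = base 0x5bbe + off 0x04 + 2 + imm 0 = 0x5bc4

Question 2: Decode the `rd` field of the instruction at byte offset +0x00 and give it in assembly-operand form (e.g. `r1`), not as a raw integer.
@+00  big-endian(47 00) = 0x4700
  op=0x4700>>10=0x11 ⇒ bor (RR)
  [9:8] rd=3 = r3
  [7:6] rs=0 = r0

r3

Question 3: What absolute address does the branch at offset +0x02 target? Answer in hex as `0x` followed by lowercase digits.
off 0x02: read 64 02 as big → 0x6402
  opcode bits[15:10]=0x19: b/J
  [9:0] imm=2 = #2
  target = base 0x5bbe + off 0x02 + 2 + imm 2 = 0x5bc4

0x5bc4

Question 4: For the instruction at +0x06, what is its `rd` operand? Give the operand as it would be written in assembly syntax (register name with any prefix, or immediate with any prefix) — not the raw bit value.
r2

@+06  big-endian(36 38) = 0x3638
  op=0x3638>>10=0xd ⇒ lsli (RI)
  [9:8] rd=2 = r2
  [7:0] imm=56 = #56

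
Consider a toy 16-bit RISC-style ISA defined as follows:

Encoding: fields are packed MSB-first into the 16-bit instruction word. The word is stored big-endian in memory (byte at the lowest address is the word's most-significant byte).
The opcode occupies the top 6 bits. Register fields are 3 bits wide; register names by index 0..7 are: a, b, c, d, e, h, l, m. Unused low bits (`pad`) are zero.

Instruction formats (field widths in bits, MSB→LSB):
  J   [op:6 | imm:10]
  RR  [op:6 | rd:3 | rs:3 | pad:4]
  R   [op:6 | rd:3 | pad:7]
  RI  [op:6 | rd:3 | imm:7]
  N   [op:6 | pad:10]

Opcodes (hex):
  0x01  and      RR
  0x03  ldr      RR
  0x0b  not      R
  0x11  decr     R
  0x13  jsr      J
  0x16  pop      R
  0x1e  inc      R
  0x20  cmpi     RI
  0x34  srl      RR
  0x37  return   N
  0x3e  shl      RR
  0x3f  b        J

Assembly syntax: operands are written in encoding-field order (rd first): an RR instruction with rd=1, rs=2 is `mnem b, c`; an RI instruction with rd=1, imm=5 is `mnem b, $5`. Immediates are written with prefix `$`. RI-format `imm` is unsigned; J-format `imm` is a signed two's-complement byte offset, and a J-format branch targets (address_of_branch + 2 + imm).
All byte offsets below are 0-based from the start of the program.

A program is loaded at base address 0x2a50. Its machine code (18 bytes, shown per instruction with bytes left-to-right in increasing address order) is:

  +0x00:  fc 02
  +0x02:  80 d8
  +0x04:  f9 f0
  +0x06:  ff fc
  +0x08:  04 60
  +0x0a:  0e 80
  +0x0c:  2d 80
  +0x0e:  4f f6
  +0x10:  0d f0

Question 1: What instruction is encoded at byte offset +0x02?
+0x02: 80 d8 ⇒ word 0x80d8 (big)
  op=0x80d8>>10=0x20 ⇒ cmpi (RI)
  [9:7] rd=1 = b
  [6:0] imm=88 = $88

cmpi b, $88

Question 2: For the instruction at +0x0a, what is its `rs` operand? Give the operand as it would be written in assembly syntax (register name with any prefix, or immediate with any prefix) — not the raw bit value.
@+0a  big-endian(0e 80) = 0x0e80
  op=0x0e80>>10=0x3 ⇒ ldr (RR)
  [9:7] rd=5 = h
  [6:4] rs=0 = a

a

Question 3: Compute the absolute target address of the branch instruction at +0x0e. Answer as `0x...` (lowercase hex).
off 0x0e: read 4f f6 as big → 0x4ff6
  top 6b → 0x13 → jsr [J]
  imm: (w>>0)&0x3ff=0x3f6 (s10→-10) → $-10
  target = base 0x2a50 + off 0x0e + 2 + imm -10 = 0x2a56

0x2a56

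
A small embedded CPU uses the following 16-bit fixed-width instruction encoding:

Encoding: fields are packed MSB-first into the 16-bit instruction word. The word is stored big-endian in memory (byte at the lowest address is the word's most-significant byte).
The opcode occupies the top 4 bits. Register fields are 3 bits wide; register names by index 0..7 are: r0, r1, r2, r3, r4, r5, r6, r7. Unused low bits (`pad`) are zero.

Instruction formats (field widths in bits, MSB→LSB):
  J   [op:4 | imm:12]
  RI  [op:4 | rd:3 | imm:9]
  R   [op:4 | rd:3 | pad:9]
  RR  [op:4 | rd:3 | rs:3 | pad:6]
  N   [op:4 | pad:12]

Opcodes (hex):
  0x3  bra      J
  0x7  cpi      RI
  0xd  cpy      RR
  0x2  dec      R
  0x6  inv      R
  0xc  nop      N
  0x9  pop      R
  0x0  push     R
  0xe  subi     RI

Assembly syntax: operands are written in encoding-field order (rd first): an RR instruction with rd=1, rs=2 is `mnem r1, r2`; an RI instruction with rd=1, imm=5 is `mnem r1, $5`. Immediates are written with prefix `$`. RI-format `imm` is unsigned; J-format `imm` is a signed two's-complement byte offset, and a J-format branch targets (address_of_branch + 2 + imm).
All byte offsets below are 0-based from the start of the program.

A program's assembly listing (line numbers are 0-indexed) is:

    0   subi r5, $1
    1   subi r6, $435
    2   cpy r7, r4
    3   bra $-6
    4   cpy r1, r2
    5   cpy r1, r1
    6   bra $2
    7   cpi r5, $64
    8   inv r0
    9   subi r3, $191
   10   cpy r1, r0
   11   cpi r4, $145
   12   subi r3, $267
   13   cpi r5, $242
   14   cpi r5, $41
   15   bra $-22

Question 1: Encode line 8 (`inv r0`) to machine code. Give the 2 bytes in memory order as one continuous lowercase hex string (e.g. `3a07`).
line 8 (inv): pack op=0x6:4|rd=0:3|pad=0:9 = 0x6000; big→ 60 00

6000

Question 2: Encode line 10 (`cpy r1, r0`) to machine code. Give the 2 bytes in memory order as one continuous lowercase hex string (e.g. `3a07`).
d200

L10: cpy op=0xd:4|rd=1:3|rs=0:3|pad=0:6 ⇒ 0xd200 ⇒ big d2 00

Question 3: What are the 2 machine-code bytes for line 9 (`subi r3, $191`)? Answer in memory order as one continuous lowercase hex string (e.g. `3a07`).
e6bf

9. subi fields op=0xe:4|rd=3:3|imm=191:9 → word e6bfh → e6 bf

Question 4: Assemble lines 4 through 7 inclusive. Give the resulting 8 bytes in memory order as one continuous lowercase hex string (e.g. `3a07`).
L4: cpy op=0xd:4|rd=1:3|rs=2:3|pad=0:6 ⇒ 0xd280 ⇒ big d2 80
L5: cpy op=0xd:4|rd=1:3|rs=1:3|pad=0:6 ⇒ 0xd240 ⇒ big d2 40
L6: bra op=0x3:4|imm=2:12 ⇒ 0x3002 ⇒ big 30 02
L7: cpi op=0x7:4|rd=5:3|imm=64:9 ⇒ 0x7a40 ⇒ big 7a 40

d280d24030027a40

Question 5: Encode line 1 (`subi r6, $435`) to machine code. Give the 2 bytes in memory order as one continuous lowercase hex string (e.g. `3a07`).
edb3

line 1 (subi): pack op=0xe:4|rd=6:3|imm=435:9 = 0xedb3; big→ ed b3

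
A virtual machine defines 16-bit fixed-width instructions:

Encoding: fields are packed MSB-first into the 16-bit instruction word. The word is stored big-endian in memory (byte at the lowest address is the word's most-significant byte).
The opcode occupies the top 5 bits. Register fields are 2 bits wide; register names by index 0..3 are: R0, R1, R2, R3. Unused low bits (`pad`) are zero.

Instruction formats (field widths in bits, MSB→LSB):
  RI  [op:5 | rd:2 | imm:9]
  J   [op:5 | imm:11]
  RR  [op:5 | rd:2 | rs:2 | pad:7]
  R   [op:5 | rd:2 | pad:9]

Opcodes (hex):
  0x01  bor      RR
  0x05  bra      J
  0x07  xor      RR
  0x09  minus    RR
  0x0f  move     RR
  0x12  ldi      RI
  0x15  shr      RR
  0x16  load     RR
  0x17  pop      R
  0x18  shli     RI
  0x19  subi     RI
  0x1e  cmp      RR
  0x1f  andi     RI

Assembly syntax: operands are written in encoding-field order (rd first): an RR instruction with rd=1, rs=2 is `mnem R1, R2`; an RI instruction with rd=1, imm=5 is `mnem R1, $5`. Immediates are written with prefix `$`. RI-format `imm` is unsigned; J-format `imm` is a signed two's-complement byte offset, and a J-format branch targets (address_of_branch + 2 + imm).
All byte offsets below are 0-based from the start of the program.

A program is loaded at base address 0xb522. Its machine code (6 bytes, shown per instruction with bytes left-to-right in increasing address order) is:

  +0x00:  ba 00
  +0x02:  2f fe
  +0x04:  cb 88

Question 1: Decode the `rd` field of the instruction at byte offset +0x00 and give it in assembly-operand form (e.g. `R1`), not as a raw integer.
R1

@+00  big-endian(ba 00) = 0xba00
  op=0xba00>>11=0x17 ⇒ pop (R)
  [10:9] rd=1 = R1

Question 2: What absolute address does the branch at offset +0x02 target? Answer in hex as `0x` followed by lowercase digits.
0xb524

[02] 2f fe → 0x2ffe
  op=0x2ffe>>11=0x5 ⇒ bra (J)
  imm: (w>>0)&0x7ff=0x7fe (s11→-2) → $-2
  target = base 0xb522 + off 0x02 + 2 + imm -2 = 0xb524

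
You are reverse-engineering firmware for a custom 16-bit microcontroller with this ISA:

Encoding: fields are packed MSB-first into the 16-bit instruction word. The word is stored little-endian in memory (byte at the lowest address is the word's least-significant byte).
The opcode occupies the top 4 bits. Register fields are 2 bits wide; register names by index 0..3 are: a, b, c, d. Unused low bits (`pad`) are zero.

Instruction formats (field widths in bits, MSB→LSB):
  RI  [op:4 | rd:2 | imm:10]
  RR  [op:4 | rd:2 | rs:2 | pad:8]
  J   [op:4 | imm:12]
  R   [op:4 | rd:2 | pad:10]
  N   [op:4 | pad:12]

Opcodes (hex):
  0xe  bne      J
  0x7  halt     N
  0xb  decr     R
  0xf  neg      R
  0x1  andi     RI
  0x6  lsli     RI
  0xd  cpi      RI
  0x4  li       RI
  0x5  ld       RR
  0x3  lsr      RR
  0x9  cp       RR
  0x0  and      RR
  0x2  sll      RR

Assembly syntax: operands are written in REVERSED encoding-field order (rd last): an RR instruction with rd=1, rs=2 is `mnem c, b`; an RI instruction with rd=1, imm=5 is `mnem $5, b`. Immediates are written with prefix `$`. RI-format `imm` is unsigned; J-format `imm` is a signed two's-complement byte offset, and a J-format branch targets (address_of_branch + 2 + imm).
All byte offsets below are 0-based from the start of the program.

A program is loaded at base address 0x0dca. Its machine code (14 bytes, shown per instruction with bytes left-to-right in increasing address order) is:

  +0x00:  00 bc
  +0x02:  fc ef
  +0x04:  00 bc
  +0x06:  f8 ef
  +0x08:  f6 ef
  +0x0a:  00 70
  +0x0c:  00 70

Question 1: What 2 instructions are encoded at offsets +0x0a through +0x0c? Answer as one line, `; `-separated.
halt; halt

@+0a  little-endian(00 70) = 0x7000
  top 4b → 0x7 → halt [N]
@+0c  little-endian(00 70) = 0x7000
  top 4b → 0x7 → halt [N]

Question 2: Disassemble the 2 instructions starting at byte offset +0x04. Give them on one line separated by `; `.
+0x04: 00 bc ⇒ word 0xbc00 (little)
  op=0xbc00>>12=0xb ⇒ decr (R)
  rd@[11:10]=0x3 ⇒ d
+0x06: f8 ef ⇒ word 0xeff8 (little)
  op=0xeff8>>12=0xe ⇒ bne (J)
  imm@[11:0]=0xff8 (s12→-8) ⇒ $-8

decr d; bne $-8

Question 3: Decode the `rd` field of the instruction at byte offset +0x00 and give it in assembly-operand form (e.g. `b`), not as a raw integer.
d

off 0x00: read 00 bc as little → 0xbc00
  op=0xbc00>>12=0xb ⇒ decr (R)
  rd@[11:10]=0x3 ⇒ d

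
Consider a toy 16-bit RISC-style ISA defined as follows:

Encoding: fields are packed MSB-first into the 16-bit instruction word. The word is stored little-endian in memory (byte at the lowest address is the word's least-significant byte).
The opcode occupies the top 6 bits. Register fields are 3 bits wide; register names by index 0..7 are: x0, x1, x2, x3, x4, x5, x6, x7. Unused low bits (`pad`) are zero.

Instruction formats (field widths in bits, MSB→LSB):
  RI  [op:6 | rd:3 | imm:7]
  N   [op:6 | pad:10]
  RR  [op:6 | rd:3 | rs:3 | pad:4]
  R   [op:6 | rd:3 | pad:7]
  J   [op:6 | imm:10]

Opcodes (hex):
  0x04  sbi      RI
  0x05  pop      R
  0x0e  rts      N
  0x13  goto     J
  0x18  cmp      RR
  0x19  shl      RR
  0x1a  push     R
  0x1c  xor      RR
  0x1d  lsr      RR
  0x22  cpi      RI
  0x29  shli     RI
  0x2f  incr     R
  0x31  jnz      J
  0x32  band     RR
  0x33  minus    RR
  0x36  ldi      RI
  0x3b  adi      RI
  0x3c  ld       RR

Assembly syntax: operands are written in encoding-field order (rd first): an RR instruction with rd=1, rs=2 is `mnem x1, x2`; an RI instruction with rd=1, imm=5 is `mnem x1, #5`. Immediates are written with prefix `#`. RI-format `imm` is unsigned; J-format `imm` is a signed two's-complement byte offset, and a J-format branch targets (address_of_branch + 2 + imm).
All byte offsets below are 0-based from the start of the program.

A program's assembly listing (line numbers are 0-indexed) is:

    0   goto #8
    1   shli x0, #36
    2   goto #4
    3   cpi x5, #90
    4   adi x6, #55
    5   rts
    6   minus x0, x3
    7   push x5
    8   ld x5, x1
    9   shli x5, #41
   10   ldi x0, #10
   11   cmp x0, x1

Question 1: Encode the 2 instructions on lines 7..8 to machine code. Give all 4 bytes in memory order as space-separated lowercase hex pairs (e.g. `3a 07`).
80 6a 90 f2

7. push fields op=0x1a:6|rd=5:3|pad=0:7 → word 6a80h → 80 6a
8. ld fields op=0x3c:6|rd=5:3|rs=1:3|pad=0:4 → word f290h → 90 f2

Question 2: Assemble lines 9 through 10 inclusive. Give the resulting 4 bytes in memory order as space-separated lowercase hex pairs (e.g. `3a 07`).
a9 a6 0a d8

9. shli fields op=0x29:6|rd=5:3|imm=41:7 → word a6a9h → a9 a6
10. ldi fields op=0x36:6|rd=0:3|imm=10:7 → word d80ah → 0a d8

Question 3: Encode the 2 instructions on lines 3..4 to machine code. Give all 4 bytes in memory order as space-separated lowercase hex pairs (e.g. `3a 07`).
L3: cpi op=0x22:6|rd=5:3|imm=90:7 ⇒ 0x8ada ⇒ little da 8a
L4: adi op=0x3b:6|rd=6:3|imm=55:7 ⇒ 0xef37 ⇒ little 37 ef

da 8a 37 ef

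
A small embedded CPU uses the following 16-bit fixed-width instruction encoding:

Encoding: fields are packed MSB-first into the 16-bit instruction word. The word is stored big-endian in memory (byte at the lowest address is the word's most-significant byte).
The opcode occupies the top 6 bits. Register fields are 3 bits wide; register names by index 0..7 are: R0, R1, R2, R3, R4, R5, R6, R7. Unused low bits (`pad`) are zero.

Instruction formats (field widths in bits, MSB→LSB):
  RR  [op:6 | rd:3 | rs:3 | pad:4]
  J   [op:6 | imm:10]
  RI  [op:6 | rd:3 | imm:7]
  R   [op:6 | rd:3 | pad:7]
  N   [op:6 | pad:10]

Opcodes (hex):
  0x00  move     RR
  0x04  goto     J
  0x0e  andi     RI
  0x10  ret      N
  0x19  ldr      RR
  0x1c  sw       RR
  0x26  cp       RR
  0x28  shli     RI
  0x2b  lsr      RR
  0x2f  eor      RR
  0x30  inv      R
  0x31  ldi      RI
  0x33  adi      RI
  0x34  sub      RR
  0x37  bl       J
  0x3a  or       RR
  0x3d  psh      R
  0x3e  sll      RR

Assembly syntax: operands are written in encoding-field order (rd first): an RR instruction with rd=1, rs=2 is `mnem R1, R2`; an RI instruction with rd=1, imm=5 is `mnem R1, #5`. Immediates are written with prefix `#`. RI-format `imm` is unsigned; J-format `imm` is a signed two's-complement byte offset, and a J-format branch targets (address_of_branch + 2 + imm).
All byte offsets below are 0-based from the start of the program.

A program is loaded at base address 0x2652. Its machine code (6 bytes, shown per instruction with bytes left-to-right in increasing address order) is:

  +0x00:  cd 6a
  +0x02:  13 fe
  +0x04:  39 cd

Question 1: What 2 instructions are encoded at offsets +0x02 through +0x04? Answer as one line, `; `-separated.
@+02  big-endian(13 fe) = 0x13fe
  op=0x13fe>>10=0x4 ⇒ goto (J)
  [9:0] imm=1022 (s10→-2) = #-2
@+04  big-endian(39 cd) = 0x39cd
  op=0x39cd>>10=0xe ⇒ andi (RI)
  [9:7] rd=3 = R3
  [6:0] imm=77 = #77

goto #-2; andi R3, #77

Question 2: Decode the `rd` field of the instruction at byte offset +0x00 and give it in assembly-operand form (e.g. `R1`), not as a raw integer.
R2

+0x00: cd 6a ⇒ word 0xcd6a (big)
  opcode bits[15:10]=0x33: adi/RI
  rd: (w>>7)&0x7=0x2 → R2
  imm: (w>>0)&0x7f=0x6a → #106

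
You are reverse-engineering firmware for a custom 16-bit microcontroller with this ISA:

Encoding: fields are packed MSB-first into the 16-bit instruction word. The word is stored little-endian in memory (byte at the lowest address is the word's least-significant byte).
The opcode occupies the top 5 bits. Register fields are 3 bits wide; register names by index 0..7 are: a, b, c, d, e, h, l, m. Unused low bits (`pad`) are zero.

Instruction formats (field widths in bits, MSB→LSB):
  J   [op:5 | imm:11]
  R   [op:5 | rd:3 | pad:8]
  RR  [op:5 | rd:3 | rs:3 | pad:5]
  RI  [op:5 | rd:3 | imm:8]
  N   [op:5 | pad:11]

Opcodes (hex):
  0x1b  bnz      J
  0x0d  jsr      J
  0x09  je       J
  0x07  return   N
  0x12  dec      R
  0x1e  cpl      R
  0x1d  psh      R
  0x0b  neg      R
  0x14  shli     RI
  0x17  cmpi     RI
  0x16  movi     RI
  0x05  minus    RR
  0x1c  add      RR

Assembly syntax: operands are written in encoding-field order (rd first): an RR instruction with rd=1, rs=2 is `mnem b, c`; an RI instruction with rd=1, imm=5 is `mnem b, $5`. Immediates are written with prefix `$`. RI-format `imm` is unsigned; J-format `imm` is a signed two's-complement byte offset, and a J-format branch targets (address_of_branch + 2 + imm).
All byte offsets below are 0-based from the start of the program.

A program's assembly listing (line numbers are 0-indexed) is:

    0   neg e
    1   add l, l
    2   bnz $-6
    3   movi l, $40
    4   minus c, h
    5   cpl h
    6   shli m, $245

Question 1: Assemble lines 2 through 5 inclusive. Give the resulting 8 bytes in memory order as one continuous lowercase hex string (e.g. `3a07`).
fadf28b6a02a00f5

2. bnz fields op=0x1b:5|imm=-6:11 → word dffah → fa df
3. movi fields op=0x16:5|rd=6:3|imm=40:8 → word b628h → 28 b6
4. minus fields op=0x5:5|rd=2:3|rs=5:3|pad=0:5 → word 2aa0h → a0 2a
5. cpl fields op=0x1e:5|rd=5:3|pad=0:8 → word f500h → 00 f5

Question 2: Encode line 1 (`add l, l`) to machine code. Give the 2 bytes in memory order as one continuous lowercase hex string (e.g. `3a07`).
L1: add op=0x1c:5|rd=6:3|rs=6:3|pad=0:5 ⇒ 0xe6c0 ⇒ little c0 e6

c0e6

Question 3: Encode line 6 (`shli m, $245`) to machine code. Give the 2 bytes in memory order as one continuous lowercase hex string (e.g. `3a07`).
f5a7

6. shli fields op=0x14:5|rd=7:3|imm=245:8 → word a7f5h → f5 a7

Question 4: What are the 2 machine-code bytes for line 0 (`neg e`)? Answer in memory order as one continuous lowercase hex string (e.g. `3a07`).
005c

line 0 (neg): pack op=0xb:5|rd=4:3|pad=0:8 = 0x5c00; little→ 00 5c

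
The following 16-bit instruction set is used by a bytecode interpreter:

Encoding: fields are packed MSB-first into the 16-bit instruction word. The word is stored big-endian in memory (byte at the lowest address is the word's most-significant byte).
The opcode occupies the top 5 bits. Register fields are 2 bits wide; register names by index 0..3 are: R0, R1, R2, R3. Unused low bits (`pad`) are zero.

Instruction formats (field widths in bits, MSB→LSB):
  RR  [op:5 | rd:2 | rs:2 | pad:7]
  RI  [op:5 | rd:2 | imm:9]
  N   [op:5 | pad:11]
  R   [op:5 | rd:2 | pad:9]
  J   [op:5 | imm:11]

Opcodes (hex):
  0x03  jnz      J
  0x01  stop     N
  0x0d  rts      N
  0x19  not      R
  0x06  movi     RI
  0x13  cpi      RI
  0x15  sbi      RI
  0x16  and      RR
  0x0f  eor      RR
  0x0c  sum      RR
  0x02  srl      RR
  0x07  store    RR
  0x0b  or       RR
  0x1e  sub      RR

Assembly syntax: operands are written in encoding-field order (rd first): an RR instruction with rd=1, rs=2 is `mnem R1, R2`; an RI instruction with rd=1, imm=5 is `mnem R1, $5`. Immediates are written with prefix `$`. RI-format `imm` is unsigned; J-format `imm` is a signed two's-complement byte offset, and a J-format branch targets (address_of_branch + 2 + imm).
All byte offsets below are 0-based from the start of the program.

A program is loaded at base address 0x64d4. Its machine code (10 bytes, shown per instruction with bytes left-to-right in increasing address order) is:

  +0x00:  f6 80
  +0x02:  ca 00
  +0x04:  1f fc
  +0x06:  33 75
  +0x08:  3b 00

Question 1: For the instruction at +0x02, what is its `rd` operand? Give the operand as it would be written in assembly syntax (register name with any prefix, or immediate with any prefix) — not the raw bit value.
R1

+0x02: ca 00 ⇒ word 0xca00 (big)
  op=0xca00>>11=0x19 ⇒ not (R)
  [10:9] rd=1 = R1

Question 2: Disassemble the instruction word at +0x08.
store R1, R2

[08] 3b 00 → 0x3b00
  top 5b → 0x7 → store [RR]
  rd@[10:9]=0x1 ⇒ R1
  rs@[8:7]=0x2 ⇒ R2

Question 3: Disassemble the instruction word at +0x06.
movi R1, $373

[06] 33 75 → 0x3375
  top 5b → 0x6 → movi [RI]
  rd: (w>>9)&0x3=0x1 → R1
  imm: (w>>0)&0x1ff=0x175 → $373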